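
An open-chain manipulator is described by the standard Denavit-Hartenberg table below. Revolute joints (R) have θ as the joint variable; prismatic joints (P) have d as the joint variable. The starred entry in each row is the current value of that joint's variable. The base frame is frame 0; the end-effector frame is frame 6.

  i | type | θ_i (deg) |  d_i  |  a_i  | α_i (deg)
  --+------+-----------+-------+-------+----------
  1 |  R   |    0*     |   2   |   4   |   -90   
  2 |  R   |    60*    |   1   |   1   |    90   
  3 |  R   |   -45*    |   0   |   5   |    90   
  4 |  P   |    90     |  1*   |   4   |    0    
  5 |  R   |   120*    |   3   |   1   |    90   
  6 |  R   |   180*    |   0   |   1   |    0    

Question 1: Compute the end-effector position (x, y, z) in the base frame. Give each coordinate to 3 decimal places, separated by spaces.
after link 1: o_1 = (4.0000, 0.0000, 2.0000)
after link 2: o_2 = (4.5000, 1.0000, 1.1340)
after link 3: o_3 = (6.2678, -2.5355, -1.9279)
after link 4: o_4 = (9.3783, -3.2426, 0.6845)
after link 5: o_5 = (7.5785, -4.7516, 2.8019)
after link 6: o_6 = (8.3177, -5.3640, 2.5216)

8.318 -5.364 2.522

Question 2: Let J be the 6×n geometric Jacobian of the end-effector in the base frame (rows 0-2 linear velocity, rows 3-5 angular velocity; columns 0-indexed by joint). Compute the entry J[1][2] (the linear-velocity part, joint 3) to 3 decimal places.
0.707

axis z_2 = (0.8660,0.0000,0.5000); lever o_n−o_2 = (3.8177,-6.3640,1.3876)
cross product → J_v[:, 2] = (3.1820,0.7071,-5.5114)
J_ω[:, 2] = z_2
entry J[1][2] = 0.7071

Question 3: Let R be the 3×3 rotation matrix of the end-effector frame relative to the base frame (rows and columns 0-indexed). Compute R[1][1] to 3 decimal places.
0.707

End-effector y-axis (col 1 of R) = (0.3536,0.7071,-0.6124)
R[1][1] = 0.7071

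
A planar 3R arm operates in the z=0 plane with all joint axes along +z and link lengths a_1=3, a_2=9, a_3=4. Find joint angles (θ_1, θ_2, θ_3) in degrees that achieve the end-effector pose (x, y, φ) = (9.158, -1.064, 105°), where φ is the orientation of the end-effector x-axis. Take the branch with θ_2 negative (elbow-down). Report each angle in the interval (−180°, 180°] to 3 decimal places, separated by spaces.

wrist centre = target − a_3·(cos φ, sin φ) = (10.1933, -4.9277)
cos θ_2 = (128.1851−3²−9²)/(2·3·9) = 0.7071; θ_2 = -44.9979° (elbow-down)
β = atan2(-4.9277,10.1933) = -25.8004°; ψ = atan2(-6.3637,9.3642) = -34.1993°
θ_1 = β − ψ = 8.3989°
θ_3 = φ − θ_1 − θ_2 = 141.5990° (wrapped to (-180°,180°])

8.399 -44.998 141.599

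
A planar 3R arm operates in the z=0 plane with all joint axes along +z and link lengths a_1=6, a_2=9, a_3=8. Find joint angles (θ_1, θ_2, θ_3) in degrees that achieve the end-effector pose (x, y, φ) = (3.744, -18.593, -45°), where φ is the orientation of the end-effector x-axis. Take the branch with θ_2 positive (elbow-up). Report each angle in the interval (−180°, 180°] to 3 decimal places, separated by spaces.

-134.997 59.998 29.999

wrist centre = target − a_3·(cos φ, sin φ) = (-1.9129, -12.9361)
cos θ_2 = (171.0029−6²−9²)/(2·6·9) = 0.5000; θ_2 = 59.9982° (elbow-up)
β = atan2(-12.9361,-1.9129) = -98.4113°; ψ = atan2(7.7941,10.5002) = 36.5857°
θ_1 = β − ψ = -134.9970°
θ_3 = φ − θ_1 − θ_2 = 29.9987° (wrapped to (-180°,180°])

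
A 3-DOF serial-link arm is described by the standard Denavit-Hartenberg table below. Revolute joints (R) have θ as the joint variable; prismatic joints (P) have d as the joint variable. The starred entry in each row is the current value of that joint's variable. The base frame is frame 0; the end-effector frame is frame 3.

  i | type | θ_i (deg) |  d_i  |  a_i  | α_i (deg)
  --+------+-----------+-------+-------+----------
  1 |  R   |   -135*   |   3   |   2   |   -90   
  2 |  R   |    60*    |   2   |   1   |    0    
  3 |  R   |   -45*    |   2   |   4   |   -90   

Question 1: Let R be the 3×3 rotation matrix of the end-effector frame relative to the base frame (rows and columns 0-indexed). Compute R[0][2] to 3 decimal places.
0.183

End-effector z-axis (col 2 of R) = (0.1830,0.1830,-0.9659)
R[0][2] = 0.1830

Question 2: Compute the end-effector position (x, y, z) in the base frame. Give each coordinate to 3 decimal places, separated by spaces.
after link 1: o_1 = (-1.4142, -1.4142, 3.0000)
after link 2: o_2 = (-0.3536, -3.1820, 2.1340)
after link 3: o_3 = (-1.6714, -7.3282, 1.0987)

-1.671 -7.328 1.099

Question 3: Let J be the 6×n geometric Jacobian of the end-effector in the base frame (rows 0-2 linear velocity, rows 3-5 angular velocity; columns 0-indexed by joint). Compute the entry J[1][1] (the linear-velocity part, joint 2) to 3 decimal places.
axis z_1 = (0.7071,-0.7071,0.0000); lever o_n−o_1 = (-0.2572,-5.9140,-1.9013)
cross product → J_v[:, 1] = (1.3444,1.3444,-4.3637)
J_ω[:, 1] = z_1
entry J[1][1] = 1.3444

1.344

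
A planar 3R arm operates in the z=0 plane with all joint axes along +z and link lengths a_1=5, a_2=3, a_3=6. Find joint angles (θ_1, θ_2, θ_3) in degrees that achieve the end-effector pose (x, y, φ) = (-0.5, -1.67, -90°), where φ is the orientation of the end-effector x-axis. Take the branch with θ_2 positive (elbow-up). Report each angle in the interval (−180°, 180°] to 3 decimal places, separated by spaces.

wrist centre = target − a_3·(cos φ, sin φ) = (-0.5000, 4.3300)
cos θ_2 = (18.9989−5²−3²)/(2·5·3) = -0.5000; θ_2 = 120.0024° (elbow-up)
β = atan2(4.3300,-0.5000) = 96.5870°; ψ = atan2(2.5980,3.4999) = 36.5870°
θ_1 = β − ψ = 60.0000°
θ_3 = φ − θ_1 − θ_2 = 89.9976° (wrapped to (-180°,180°])

60.000 120.002 89.998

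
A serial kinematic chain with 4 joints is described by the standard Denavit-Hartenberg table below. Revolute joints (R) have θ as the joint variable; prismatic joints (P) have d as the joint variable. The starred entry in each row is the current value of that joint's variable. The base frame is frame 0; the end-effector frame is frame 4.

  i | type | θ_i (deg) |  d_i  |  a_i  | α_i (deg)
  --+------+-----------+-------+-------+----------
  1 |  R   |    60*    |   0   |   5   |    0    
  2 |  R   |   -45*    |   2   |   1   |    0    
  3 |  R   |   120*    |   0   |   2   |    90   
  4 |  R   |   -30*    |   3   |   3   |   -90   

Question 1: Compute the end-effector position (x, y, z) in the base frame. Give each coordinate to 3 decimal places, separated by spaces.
after link 1: o_1 = (2.5000, 4.3301, 0.0000)
after link 2: o_2 = (3.4659, 4.5889, 2.0000)
after link 3: o_3 = (2.0517, 6.0032, 2.0000)
after link 4: o_4 = (2.3359, 9.9616, 0.5000)

2.336 9.962 0.500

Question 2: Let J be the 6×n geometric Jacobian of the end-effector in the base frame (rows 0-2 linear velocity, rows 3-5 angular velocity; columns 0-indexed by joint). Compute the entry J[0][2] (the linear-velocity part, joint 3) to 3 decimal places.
axis z_2 = (0.0000,0.0000,1.0000); lever o_n−o_2 = (-1.1300,5.3727,-1.5000)
cross product → J_v[:, 2] = (-5.3727,-1.1300,0.0000)
J_ω[:, 2] = z_2
entry J[0][2] = -5.3727

-5.373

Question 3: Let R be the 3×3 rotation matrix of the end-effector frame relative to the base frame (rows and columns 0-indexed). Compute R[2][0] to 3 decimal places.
-0.500

End-effector x-axis (col 0 of R) = (-0.6124,0.6124,-0.5000)
R[2][0] = -0.5000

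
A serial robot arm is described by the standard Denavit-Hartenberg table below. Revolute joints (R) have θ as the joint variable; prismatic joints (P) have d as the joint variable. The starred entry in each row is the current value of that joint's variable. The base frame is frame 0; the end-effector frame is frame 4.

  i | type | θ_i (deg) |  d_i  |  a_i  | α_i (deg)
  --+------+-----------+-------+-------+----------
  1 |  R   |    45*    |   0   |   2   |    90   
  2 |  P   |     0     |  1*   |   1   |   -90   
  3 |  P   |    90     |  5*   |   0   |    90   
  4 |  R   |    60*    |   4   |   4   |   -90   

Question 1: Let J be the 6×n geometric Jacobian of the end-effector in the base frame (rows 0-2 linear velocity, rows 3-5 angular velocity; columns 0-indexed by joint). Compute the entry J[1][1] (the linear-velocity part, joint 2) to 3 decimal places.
prismatic axis z_1 = (0.7071,-0.7071,0.0000)
J_v[:, 1] = z_1; J_ω[:, 1] = (0,0,0)
entry J[1][1] = -0.7071

-0.707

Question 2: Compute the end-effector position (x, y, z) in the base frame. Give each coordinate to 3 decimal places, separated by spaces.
after link 1: o_1 = (1.4142, 1.4142, 0.0000)
after link 2: o_2 = (2.8284, 1.4142, 0.0000)
after link 3: o_3 = (2.8284, 1.4142, 5.0000)
after link 4: o_4 = (4.2426, 5.6569, 8.4641)

4.243 5.657 8.464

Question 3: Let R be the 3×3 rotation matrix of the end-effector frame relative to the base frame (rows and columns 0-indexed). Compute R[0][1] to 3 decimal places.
End-effector y-axis (col 1 of R) = (-0.7071,-0.7071,-0.0000)
R[0][1] = -0.7071

-0.707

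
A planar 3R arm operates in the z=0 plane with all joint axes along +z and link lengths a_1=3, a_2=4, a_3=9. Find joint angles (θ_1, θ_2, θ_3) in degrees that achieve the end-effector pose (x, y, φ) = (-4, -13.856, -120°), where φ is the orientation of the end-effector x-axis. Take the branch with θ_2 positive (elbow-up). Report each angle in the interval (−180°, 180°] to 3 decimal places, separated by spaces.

wrist centre = target − a_3·(cos φ, sin φ) = (0.5000, -6.0618)
cos θ_2 = (36.9951−3²−4²)/(2·3·4) = 0.4998; θ_2 = 60.0136° (elbow-up)
β = atan2(-6.0618,0.5000) = -85.2847°; ψ = atan2(3.4646,4.9992) = 34.7231°
θ_1 = β − ψ = -120.0078°
θ_3 = φ − θ_1 − θ_2 = -60.0058° (wrapped to (-180°,180°])

-120.008 60.014 -60.006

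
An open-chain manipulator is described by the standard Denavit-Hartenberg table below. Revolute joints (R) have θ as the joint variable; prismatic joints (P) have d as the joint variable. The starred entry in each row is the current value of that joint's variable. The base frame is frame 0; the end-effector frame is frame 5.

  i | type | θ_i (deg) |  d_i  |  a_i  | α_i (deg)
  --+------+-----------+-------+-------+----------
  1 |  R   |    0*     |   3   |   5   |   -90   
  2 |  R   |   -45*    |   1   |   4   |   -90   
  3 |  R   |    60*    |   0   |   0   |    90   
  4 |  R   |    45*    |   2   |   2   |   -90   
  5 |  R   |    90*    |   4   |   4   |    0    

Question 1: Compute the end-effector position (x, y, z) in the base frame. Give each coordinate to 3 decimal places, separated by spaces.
9.104 1.225 1.104

after link 1: o_1 = (5.0000, 0.0000, 3.0000)
after link 2: o_2 = (7.8284, 1.0000, 5.8284)
after link 3: o_3 = (7.8284, 1.0000, 5.8284)
after link 4: o_4 = (10.5532, 0.7753, 6.5532)
after link 5: o_5 = (9.1037, 1.2247, 1.1037)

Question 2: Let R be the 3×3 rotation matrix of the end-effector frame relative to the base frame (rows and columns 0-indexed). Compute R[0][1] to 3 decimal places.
-0.750

End-effector y-axis (col 1 of R) = (-0.7500,0.6124,0.2500)
R[0][1] = -0.7500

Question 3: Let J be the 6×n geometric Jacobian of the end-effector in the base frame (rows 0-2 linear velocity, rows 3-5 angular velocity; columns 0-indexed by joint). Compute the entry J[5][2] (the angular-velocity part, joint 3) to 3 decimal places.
-0.707

axis z_2 = (0.7071,0.0000,-0.7071); lever o_n−o_2 = (1.2753,0.2247,-4.7247)
cross product → J_v[:, 2] = (0.1589,2.4392,0.1589)
J_ω[:, 2] = z_2
entry J[5][2] = -0.7071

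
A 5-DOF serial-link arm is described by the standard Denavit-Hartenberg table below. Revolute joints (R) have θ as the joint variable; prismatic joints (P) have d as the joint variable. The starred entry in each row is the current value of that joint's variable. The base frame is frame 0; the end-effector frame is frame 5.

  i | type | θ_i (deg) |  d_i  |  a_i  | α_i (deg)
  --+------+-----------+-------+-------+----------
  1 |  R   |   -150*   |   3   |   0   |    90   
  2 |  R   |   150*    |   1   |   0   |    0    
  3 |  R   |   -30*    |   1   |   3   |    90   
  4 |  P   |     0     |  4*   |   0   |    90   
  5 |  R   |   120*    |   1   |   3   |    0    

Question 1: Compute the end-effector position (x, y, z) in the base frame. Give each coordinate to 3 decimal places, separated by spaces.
-4.799 -1.616 7.598

after link 1: o_1 = (0.0000, 0.0000, 3.0000)
after link 2: o_2 = (-0.5000, 0.8660, 3.0000)
after link 3: o_3 = (0.2990, 2.4821, 5.5981)
after link 4: o_4 = (-2.7010, 0.7500, 7.5981)
after link 5: o_5 = (-4.7990, -1.6160, 7.5981)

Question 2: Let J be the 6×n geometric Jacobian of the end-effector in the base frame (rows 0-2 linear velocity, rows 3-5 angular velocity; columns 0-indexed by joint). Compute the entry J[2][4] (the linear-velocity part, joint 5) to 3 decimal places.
-3.000

axis z_4 = (0.5000,-0.8660,0.0000); lever o_n−o_4 = (-2.0981,-2.3660,0.0000)
cross product → J_v[:, 4] = (-0.0000,-0.0000,-3.0000)
J_ω[:, 4] = z_4
entry J[2][4] = -3.0000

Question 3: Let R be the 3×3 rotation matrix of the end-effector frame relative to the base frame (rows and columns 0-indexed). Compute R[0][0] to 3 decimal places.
End-effector x-axis (col 0 of R) = (-0.8660,-0.5000,0.0000)
R[0][0] = -0.8660

-0.866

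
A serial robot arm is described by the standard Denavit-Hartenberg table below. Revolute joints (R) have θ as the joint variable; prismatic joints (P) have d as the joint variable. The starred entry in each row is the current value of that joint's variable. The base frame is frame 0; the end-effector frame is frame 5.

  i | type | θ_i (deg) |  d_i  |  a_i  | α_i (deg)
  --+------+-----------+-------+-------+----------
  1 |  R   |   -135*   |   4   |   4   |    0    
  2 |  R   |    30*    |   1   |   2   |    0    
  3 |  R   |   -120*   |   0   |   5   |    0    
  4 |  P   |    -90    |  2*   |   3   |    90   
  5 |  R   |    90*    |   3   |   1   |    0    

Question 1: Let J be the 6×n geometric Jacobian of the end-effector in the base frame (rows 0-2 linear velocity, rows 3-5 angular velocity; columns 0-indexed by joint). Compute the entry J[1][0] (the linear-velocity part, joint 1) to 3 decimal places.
-2.639

axis z_0 = ẑ; lever o_n−o_0 = (-2.6390,-1.2247,8.0000)
cross product → J_v[:, 0] = (1.2247,-2.6390,0.0000)
J_ω[:, 0] = z_0
entry J[1][0] = -2.6390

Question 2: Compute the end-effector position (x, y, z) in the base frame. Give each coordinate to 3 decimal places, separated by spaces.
-2.639 -1.225 8.000

after link 1: o_1 = (-2.8284, -2.8284, 4.0000)
after link 2: o_2 = (-3.3461, -4.7603, 5.0000)
after link 3: o_3 = (-6.8816, -1.2247, 5.0000)
after link 4: o_4 = (-4.7603, 0.8966, 7.0000)
after link 5: o_5 = (-2.6390, -1.2247, 8.0000)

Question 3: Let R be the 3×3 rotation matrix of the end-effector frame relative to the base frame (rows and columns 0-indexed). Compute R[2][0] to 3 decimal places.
End-effector x-axis (col 0 of R) = (-0.0000,0.0000,1.0000)
R[2][0] = 1.0000

1.000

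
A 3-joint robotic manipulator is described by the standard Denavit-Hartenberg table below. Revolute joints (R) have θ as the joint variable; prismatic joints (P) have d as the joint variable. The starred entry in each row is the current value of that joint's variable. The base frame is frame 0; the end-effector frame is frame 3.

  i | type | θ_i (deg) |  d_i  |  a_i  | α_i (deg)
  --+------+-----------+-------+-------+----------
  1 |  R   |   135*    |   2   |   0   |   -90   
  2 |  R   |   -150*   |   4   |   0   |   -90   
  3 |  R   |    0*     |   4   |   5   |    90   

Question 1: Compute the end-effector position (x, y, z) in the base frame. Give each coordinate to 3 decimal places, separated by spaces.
-1.181 -4.476 7.964

after link 1: o_1 = (0.0000, 0.0000, 2.0000)
after link 2: o_2 = (-2.8284, -2.8284, 2.0000)
after link 3: o_3 = (-1.1808, -4.4761, 7.9641)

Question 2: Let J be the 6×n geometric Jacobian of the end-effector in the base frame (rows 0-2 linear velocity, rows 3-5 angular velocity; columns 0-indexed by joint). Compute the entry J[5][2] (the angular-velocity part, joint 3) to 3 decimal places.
0.866

axis z_2 = (-0.3536,0.3536,0.8660); lever o_n−o_2 = (1.6476,-1.6476,5.9641)
cross product → J_v[:, 2] = (3.5355,3.5355,-0.0000)
J_ω[:, 2] = z_2
entry J[5][2] = 0.8660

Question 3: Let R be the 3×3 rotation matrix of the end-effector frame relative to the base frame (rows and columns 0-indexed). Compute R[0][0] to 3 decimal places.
End-effector x-axis (col 0 of R) = (0.6124,-0.6124,0.5000)
R[0][0] = 0.6124

0.612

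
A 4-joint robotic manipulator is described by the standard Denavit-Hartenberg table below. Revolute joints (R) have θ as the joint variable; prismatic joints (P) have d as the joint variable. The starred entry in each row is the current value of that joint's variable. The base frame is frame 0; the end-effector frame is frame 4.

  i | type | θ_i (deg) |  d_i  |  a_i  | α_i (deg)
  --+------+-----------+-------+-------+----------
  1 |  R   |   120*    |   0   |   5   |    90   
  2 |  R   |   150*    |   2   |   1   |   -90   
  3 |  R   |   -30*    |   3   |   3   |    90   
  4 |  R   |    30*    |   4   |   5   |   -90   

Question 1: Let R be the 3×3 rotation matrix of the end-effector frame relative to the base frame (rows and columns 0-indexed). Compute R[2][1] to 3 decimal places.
End-effector y-axis (col 1 of R) = (-0.5335,-0.8080,0.2500)
R[2][1] = 0.2500

0.250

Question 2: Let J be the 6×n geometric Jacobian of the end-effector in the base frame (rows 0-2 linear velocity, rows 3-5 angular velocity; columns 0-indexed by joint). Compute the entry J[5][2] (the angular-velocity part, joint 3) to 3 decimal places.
-0.866

axis z_2 = (0.2500,-0.4330,-0.8660); lever o_n−o_2 = (9.4318,-2.0780,-2.5891)
cross product → J_v[:, 2] = (-0.6785,-7.5209,3.5646)
J_ω[:, 2] = z_2
entry J[5][2] = -0.8660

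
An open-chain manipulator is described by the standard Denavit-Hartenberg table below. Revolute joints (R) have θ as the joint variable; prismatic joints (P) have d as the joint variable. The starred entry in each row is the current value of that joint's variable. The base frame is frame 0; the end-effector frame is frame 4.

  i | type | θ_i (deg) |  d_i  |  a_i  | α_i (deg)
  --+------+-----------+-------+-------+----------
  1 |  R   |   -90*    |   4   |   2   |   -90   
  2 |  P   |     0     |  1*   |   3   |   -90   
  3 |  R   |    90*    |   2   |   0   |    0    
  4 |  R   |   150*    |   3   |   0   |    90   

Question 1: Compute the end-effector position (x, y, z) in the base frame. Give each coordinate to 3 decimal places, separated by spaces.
1.000 -5.000 -1.000

after link 1: o_1 = (0.0000, -2.0000, 4.0000)
after link 2: o_2 = (1.0000, -5.0000, 4.0000)
after link 3: o_3 = (1.0000, -5.0000, 2.0000)
after link 4: o_4 = (1.0000, -5.0000, -1.0000)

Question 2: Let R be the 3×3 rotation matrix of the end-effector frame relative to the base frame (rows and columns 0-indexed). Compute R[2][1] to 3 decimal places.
-1.000

End-effector y-axis (col 1 of R) = (0.0000,-0.0000,-1.0000)
R[2][1] = -1.0000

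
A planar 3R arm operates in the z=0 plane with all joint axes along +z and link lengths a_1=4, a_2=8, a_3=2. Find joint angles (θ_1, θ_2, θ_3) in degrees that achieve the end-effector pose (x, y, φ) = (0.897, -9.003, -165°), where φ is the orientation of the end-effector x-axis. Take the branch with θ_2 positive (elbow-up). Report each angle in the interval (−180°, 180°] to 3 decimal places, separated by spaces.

-134.995 89.997 -120.002

wrist centre = target − a_3·(cos φ, sin φ) = (2.8289, -8.4854)
cos θ_2 = (80.0038−4²−8²)/(2·4·8) = 0.0001; θ_2 = 89.9966° (elbow-up)
β = atan2(-8.4854,2.8289) = -71.5626°; ψ = atan2(8.0000,4.0005) = 63.4322°
θ_1 = β − ψ = -134.9949°
θ_3 = φ − θ_1 − θ_2 = -120.0017° (wrapped to (-180°,180°])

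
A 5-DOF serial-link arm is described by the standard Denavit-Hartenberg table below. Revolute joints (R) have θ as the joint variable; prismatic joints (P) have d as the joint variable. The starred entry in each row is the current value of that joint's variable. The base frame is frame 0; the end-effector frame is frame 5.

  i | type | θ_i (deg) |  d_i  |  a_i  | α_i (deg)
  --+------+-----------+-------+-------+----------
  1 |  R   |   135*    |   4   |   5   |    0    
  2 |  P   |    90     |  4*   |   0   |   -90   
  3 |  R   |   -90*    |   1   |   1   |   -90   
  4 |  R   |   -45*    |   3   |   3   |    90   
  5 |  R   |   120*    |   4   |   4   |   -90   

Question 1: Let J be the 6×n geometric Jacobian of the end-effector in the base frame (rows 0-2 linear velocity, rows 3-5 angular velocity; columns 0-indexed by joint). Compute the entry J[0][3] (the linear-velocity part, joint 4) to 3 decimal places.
axis z_3 = (-0.7071,-0.7071,-0.0000); lever o_n−o_3 = (-2.0708,-7.0708,-2.1213)
cross product → J_v[:, 3] = (1.5000,-1.5000,3.5355)
J_ω[:, 3] = z_3
entry J[0][3] = 1.5000

1.500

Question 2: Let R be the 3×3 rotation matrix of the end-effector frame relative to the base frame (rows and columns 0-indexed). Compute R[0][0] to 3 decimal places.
-0.862

End-effector x-axis (col 0 of R) = (-0.8624,-0.3624,-0.3536)
R[0][0] = -0.8624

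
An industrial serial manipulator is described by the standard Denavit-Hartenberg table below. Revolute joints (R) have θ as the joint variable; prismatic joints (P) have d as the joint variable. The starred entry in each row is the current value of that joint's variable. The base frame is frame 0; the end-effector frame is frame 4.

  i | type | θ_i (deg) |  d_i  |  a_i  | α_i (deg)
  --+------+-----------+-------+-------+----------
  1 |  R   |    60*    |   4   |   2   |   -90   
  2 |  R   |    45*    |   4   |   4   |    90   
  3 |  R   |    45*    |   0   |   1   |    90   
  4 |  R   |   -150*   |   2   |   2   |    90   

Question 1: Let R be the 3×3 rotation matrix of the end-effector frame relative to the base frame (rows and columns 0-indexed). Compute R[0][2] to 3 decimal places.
0.487

End-effector z-axis (col 2 of R) = (0.4874,0.1370,0.8624)
R[0][2] = 0.4874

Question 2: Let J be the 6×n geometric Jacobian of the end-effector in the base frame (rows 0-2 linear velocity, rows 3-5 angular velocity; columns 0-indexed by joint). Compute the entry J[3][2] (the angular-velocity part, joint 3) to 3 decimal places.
axis z_2 = (0.3536,0.6124,0.7071); lever o_n−o_2 = (1.6365,-1.0293,-1.3411)
cross product → J_v[:, 2] = (-0.0934,1.6313,-1.3660)
J_ω[:, 2] = z_2
entry J[3][2] = 0.3536

0.354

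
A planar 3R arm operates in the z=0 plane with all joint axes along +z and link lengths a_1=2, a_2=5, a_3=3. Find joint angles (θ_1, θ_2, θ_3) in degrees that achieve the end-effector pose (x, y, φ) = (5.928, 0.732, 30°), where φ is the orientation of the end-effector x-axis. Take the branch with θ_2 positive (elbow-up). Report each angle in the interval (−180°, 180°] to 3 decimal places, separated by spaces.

wrist centre = target − a_3·(cos φ, sin φ) = (3.3299, -0.7680)
cos θ_2 = (11.6782−2²−5²)/(2·2·5) = -0.8661; θ_2 = 150.0073° (elbow-up)
β = atan2(-0.7680,3.3299) = -12.9874°; ψ = atan2(2.4994,-2.3304) = 132.9960°
θ_1 = β − ψ = -145.9834°
θ_3 = φ − θ_1 − θ_2 = 25.9760° (wrapped to (-180°,180°])

-145.983 150.007 25.976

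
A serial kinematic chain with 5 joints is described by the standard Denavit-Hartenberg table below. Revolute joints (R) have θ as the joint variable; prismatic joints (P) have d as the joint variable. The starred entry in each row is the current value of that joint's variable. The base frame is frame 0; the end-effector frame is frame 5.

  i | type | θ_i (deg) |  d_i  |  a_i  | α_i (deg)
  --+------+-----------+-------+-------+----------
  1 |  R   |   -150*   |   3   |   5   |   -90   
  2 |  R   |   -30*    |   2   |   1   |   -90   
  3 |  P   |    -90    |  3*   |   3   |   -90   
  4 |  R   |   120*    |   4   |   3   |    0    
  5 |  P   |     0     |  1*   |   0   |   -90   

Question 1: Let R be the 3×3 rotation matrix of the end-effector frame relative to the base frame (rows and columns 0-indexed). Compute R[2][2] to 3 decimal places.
-0.433

End-effector z-axis (col 2 of R) = (-0.6495,0.6250,-0.4330)
R[2][2] = -0.4330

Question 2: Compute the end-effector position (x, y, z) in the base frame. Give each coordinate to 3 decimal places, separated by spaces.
-7.254 -8.230 5.652

after link 1: o_1 = (-4.3301, -2.5000, 3.0000)
after link 2: o_2 = (-4.0801, -4.6651, 3.5000)
after link 3: o_3 = (-3.8792, -8.0131, 0.9019)
after link 4: o_4 = (-6.5042, -7.7966, 5.1519)
after link 5: o_5 = (-7.2542, -8.2296, 5.6519)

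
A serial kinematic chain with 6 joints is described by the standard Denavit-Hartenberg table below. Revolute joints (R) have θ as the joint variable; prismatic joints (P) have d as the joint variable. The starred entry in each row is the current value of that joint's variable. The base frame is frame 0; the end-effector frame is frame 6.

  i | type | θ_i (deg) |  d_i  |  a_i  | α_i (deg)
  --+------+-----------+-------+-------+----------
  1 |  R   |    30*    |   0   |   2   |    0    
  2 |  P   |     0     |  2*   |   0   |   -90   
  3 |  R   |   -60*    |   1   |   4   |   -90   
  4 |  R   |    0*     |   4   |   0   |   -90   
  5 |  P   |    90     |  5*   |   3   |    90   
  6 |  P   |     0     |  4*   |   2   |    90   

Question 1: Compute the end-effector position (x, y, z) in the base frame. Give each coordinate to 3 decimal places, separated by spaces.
6.446 -0.897 9.428

after link 1: o_1 = (1.7321, 1.0000, 0.0000)
after link 2: o_2 = (1.7321, 1.0000, 2.0000)
after link 3: o_3 = (2.9641, 2.8660, 5.4641)
after link 4: o_4 = (5.9641, 4.5981, 3.4641)
after link 5: o_5 = (6.2141, -1.0311, 4.9641)
after link 6: o_6 = (6.4462, -0.8971, 9.4282)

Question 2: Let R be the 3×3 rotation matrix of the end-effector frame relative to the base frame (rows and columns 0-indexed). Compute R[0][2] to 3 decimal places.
End-effector z-axis (col 2 of R) = (-0.5000,0.8660,0.0000)
R[0][2] = -0.5000

-0.500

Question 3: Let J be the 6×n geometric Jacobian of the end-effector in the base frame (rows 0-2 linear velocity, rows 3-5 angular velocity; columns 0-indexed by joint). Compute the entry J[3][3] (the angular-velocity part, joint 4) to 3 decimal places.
axis z_3 = (0.7500,0.4330,-0.5000); lever o_n−o_3 = (3.4821,-3.7631,3.9641)
cross product → J_v[:, 3] = (-0.1651,-4.7141,-4.3301)
J_ω[:, 3] = z_3
entry J[3][3] = 0.7500

0.750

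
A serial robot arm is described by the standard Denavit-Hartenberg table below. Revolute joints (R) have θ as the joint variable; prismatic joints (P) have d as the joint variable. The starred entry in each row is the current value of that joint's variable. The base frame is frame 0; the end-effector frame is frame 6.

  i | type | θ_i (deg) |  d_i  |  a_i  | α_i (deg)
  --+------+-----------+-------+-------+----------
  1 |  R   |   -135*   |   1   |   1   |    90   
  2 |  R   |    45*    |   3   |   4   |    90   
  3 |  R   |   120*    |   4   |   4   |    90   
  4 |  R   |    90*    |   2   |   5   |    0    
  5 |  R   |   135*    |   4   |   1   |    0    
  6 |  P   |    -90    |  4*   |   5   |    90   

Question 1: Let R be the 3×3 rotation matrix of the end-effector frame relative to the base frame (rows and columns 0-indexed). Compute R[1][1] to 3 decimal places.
-0.079

End-effector y-axis (col 1 of R) = (-0.7866,-0.0795,0.6124)
R[1][1] = -0.0795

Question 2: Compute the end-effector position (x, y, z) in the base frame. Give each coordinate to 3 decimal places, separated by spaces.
-18.520 -7.504 1.674

after link 1: o_1 = (-0.7071, -0.7071, 1.0000)
after link 2: o_2 = (-4.8284, -0.5858, 3.8284)
after link 3: o_3 = (-8.2779, 0.8637, -0.4142)
after link 4: o_4 = (-12.3510, -1.7952, -2.7250)
after link 5: o_5 = (-14.8875, -2.3693, 0.4745)
after link 6: o_6 = (-18.5204, -7.5038, 1.6740)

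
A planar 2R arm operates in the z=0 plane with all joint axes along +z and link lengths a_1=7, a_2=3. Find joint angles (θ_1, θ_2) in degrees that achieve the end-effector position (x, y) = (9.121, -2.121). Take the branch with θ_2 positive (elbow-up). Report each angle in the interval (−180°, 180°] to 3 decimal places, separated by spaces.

-26.187 45.014

cos θ_2 = (87.6913−7²−3²)/(2·7·3) = 0.7069; θ_2 = 45.0139° (elbow-up)
β = atan2(-2.1210,9.1210) = -13.0909°; ψ = atan2(2.1218,9.1208) = 13.0962°
θ_1 = β − ψ = -26.1871°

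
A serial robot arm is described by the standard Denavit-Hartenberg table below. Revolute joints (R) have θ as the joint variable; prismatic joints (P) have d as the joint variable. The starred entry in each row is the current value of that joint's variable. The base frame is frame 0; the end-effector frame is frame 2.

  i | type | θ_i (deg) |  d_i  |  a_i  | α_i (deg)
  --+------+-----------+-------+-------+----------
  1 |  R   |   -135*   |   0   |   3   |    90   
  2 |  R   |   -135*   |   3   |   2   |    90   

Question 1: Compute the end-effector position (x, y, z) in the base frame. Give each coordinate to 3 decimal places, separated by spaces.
after link 1: o_1 = (-2.1213, -2.1213, 0.0000)
after link 2: o_2 = (-3.2426, 1.0000, -1.4142)

-3.243 1.000 -1.414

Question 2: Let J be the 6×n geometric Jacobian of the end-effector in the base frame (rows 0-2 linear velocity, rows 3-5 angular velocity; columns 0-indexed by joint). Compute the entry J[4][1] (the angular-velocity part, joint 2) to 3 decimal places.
axis z_1 = (-0.7071,0.7071,0.0000); lever o_n−o_1 = (-1.1213,3.1213,-1.4142)
cross product → J_v[:, 1] = (-1.0000,-1.0000,-1.4142)
J_ω[:, 1] = z_1
entry J[4][1] = 0.7071

0.707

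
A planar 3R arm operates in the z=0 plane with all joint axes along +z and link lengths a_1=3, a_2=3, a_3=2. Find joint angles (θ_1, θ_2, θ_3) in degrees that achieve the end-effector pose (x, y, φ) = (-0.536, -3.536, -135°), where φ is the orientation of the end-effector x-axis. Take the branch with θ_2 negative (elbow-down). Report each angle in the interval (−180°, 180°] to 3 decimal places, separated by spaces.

wrist centre = target − a_3·(cos φ, sin φ) = (0.8782, -2.1218)
cos θ_2 = (5.2732−3²−3²)/(2·3·3) = -0.7070; θ_2 = -134.9948° (elbow-down)
β = atan2(-2.1218,0.8782) = -67.5152°; ψ = atan2(-2.1215,0.8789) = -67.4974°
θ_1 = β − ψ = -0.0178°
θ_3 = φ − θ_1 − θ_2 = 0.0126° (wrapped to (-180°,180°])

-0.018 -134.995 0.013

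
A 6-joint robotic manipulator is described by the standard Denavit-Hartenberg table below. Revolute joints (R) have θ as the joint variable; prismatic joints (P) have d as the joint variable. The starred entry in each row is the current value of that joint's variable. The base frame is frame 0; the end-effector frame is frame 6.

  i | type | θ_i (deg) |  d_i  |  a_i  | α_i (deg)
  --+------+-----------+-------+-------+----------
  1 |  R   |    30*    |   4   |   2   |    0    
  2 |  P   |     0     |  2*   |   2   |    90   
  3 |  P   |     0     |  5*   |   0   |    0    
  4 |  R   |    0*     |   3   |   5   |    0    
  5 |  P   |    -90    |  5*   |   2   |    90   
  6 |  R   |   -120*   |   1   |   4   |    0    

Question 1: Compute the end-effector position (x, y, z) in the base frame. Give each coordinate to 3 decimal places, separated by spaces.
after link 1: o_1 = (1.7321, 1.0000, 4.0000)
after link 2: o_2 = (3.4641, 2.0000, 6.0000)
after link 3: o_3 = (5.9641, -2.3301, 6.0000)
after link 4: o_4 = (11.7942, -2.4282, 6.0000)
after link 5: o_5 = (14.2942, -6.7583, 4.0000)
after link 6: o_6 = (11.6962, -4.2583, 6.0000)

11.696 -4.258 6.000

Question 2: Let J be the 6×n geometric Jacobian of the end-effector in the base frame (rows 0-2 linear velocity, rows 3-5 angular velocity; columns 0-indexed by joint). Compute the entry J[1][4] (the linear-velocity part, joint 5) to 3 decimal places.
-0.866

prismatic axis z_4 = (0.5000,-0.8660,0.0000)
J_v[:, 4] = z_4; J_ω[:, 4] = (0,0,0)
entry J[1][4] = -0.8660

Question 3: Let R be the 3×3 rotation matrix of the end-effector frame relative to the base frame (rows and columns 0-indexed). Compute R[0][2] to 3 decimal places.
End-effector z-axis (col 2 of R) = (-0.8660,-0.5000,-0.0000)
R[0][2] = -0.8660

-0.866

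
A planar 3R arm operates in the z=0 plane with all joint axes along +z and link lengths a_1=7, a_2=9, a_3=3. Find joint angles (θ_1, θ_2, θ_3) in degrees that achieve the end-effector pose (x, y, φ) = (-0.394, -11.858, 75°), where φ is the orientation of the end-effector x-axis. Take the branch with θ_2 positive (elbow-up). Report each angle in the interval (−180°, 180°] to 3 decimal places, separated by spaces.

wrist centre = target − a_3·(cos φ, sin φ) = (-1.1705, -14.7558)
cos θ_2 = (219.1029−7²−9²)/(2·7·9) = 0.7072; θ_2 = 44.9952° (elbow-up)
β = atan2(-14.7558,-1.1705) = -94.5353°; ψ = atan2(6.3634,13.3645) = 25.4612°
θ_1 = β − ψ = -119.9965°
θ_3 = φ − θ_1 − θ_2 = 150.0013° (wrapped to (-180°,180°])

-119.996 44.995 150.001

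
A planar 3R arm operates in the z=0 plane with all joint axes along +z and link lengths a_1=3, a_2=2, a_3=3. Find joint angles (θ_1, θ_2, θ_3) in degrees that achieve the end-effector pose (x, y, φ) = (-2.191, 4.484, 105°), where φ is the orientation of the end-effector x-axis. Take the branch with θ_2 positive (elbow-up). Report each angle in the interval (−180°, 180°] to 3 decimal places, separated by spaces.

89.998 134.984 -119.982

wrist centre = target − a_3·(cos φ, sin φ) = (-1.4145, 1.5862)
cos θ_2 = (4.5170−3²−2²)/(2·3·2) = -0.7069; θ_2 = 134.9844° (elbow-up)
β = atan2(1.5862,-1.4145) = 131.7256°; ψ = atan2(1.4146,1.5862) = 41.7276°
θ_1 = β − ψ = 89.9980°
θ_3 = φ − θ_1 − θ_2 = -119.9823° (wrapped to (-180°,180°])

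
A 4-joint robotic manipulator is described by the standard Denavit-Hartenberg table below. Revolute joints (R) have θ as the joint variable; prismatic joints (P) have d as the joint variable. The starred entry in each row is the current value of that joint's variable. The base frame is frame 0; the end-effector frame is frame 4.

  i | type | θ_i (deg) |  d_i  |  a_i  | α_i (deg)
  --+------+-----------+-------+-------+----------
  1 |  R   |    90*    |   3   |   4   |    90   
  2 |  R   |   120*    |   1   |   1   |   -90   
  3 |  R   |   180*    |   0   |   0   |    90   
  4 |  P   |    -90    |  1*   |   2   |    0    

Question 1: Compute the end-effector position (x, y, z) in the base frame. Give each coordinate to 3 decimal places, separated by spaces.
after link 1: o_1 = (0.0000, 4.0000, 3.0000)
after link 2: o_2 = (1.0000, 3.5000, 3.8660)
after link 3: o_3 = (1.0000, 3.5000, 3.8660)
after link 4: o_4 = (0.0000, 5.2321, 4.8660)

0.000 5.232 4.866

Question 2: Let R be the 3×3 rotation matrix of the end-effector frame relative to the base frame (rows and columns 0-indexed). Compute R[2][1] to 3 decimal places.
End-effector y-axis (col 1 of R) = (-0.0000,0.5000,-0.8660)
R[2][1] = -0.8660

-0.866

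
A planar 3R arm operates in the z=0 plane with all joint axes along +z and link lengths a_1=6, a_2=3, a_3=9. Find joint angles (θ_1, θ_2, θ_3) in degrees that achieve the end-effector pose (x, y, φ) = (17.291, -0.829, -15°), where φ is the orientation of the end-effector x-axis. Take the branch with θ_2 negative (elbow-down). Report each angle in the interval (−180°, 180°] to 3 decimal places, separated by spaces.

19.801 -30.019 -4.782

wrist centre = target − a_3·(cos φ, sin φ) = (8.5977, 1.5004)
cos θ_2 = (76.1710−6²−3²)/(2·6·3) = 0.8659; θ_2 = -30.0188° (elbow-down)
β = atan2(1.5004,8.5977) = 9.8990°; ψ = atan2(-1.5009,8.5976) = -9.9022°
θ_1 = β − ψ = 19.8011°
θ_3 = φ − θ_1 − θ_2 = -4.7823° (wrapped to (-180°,180°])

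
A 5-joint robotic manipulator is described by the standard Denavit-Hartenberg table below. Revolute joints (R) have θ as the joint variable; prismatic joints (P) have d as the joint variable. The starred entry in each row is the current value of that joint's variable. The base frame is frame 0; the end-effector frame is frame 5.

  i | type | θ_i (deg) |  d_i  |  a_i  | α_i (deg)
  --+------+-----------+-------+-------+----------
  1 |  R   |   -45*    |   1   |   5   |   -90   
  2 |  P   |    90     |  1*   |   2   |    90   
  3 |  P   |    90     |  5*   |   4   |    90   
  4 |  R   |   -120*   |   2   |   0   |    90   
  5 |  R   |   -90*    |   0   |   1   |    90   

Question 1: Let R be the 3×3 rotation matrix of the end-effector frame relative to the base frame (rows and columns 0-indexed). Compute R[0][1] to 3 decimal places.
-0.259

End-effector y-axis (col 1 of R) = (-0.2588,-0.9659,-0.0000)
R[0][1] = -0.2588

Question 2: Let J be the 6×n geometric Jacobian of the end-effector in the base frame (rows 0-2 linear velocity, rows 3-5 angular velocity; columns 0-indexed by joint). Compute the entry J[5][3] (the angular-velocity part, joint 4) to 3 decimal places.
-1.000

axis z_3 = (0.0000,-0.0000,-1.0000); lever o_n−o_3 = (0.0000,0.0000,-1.0000)
cross product → J_v[:, 3] = (0.0000,0.0000,0.0000)
J_ω[:, 3] = z_3
entry J[5][3] = -1.0000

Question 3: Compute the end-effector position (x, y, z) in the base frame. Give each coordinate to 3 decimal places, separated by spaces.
after link 1: o_1 = (3.5355, -3.5355, 1.0000)
after link 2: o_2 = (4.2426, -2.8284, -1.0000)
after link 3: o_3 = (10.6066, -3.5355, -1.0000)
after link 4: o_4 = (10.6066, -3.5355, -3.0000)
after link 5: o_5 = (10.6066, -3.5355, -2.0000)

10.607 -3.536 -2.000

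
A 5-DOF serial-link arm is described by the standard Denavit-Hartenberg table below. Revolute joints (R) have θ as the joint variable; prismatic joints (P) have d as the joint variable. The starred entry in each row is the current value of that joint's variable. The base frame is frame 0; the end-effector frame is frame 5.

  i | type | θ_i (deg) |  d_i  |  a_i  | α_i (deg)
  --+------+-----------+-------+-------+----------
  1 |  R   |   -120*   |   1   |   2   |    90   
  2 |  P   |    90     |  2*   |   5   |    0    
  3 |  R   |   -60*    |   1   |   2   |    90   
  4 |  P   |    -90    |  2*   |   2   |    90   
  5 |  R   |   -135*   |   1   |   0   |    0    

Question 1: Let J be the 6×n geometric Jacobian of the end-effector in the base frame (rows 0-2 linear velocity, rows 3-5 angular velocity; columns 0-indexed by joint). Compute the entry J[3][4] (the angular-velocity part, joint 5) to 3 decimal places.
0.433

axis z_4 = (0.4330,0.7500,-0.5000); lever o_n−o_4 = (0.4330,0.7500,-0.5000)
cross product → J_v[:, 4] = (0.0000,-0.0000,0.0000)
J_ω[:, 4] = z_4
entry J[3][4] = 0.4330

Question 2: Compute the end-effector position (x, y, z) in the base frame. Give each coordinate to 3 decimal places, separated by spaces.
after link 1: o_1 = (-1.0000, -1.7321, 1.0000)
after link 2: o_2 = (-2.7321, -0.7321, 6.0000)
after link 3: o_3 = (-4.4641, -1.7321, 7.0000)
after link 4: o_4 = (-3.2321, -3.5981, 5.2679)
after link 5: o_5 = (-2.7990, -2.8481, 4.7679)

-2.799 -2.848 4.768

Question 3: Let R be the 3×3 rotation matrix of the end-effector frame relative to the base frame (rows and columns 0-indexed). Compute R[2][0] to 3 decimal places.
0.612

End-effector x-axis (col 0 of R) = (-0.4356,0.6597,0.6124)
R[2][0] = 0.6124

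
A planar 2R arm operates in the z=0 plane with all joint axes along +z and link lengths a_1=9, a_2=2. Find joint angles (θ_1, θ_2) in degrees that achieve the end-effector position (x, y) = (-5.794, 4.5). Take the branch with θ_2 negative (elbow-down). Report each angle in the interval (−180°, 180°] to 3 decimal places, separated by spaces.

cos θ_2 = (53.8204−9²−2²)/(2·9·2) = -0.8661; θ_2 = -150.0084° (elbow-down)
β = atan2(4.5000,-5.7940) = 142.1647°; ψ = atan2(-0.9997,7.2678) = -7.8323°
θ_1 = β − ψ = 149.9971°

149.997 -150.008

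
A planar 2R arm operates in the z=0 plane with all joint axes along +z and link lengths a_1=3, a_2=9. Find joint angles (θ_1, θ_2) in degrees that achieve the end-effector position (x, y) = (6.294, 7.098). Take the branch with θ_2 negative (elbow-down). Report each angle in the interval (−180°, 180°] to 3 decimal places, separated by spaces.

cos θ_2 = (89.9960−3²−9²)/(2·3·9) = -0.0001; θ_2 = -90.0042° (elbow-down)
β = atan2(7.0980,6.2940) = 48.4357°; ψ = atan2(-9.0000,2.9993) = -71.5688°
θ_1 = β − ψ = 120.0045°

120.005 -90.004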